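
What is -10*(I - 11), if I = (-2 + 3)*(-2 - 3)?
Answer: 160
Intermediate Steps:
I = -5 (I = 1*(-5) = -5)
-10*(I - 11) = -10*(-5 - 11) = -10*(-16) = 160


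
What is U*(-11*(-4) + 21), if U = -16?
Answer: -1040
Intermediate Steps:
U*(-11*(-4) + 21) = -16*(-11*(-4) + 21) = -16*(44 + 21) = -16*65 = -1040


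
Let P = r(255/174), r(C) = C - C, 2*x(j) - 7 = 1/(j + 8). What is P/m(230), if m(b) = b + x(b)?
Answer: 0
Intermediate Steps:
x(j) = 7/2 + 1/(2*(8 + j)) (x(j) = 7/2 + 1/(2*(j + 8)) = 7/2 + 1/(2*(8 + j)))
m(b) = b + (57 + 7*b)/(2*(8 + b))
r(C) = 0
P = 0
P/m(230) = 0/(((57 + 2*230**2 + 23*230)/(2*(8 + 230)))) = 0/(((1/2)*(57 + 2*52900 + 5290)/238)) = 0/(((1/2)*(1/238)*(57 + 105800 + 5290))) = 0/(((1/2)*(1/238)*111147)) = 0/(111147/476) = 0*(476/111147) = 0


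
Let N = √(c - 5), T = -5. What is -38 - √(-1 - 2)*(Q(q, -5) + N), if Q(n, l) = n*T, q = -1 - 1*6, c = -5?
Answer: -38 + √30 - 35*I*√3 ≈ -32.523 - 60.622*I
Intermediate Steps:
N = I*√10 (N = √(-5 - 5) = √(-10) = I*√10 ≈ 3.1623*I)
q = -7 (q = -1 - 6 = -7)
Q(n, l) = -5*n (Q(n, l) = n*(-5) = -5*n)
-38 - √(-1 - 2)*(Q(q, -5) + N) = -38 - √(-1 - 2)*(-5*(-7) + I*√10) = -38 - √(-3)*(35 + I*√10) = -38 - I*√3*(35 + I*√10)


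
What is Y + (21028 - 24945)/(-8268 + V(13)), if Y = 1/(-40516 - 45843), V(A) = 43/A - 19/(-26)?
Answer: 8794758415/18555353817 ≈ 0.47397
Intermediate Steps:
V(A) = 19/26 + 43/A (V(A) = 43/A - 19*(-1/26) = 43/A + 19/26 = 19/26 + 43/A)
Y = -1/86359 (Y = 1/(-86359) = -1/86359 ≈ -1.1580e-5)
Y + (21028 - 24945)/(-8268 + V(13)) = -1/86359 + (21028 - 24945)/(-8268 + (19/26 + 43/13)) = -1/86359 - 3917/(-8268 + (19/26 + 43*(1/13))) = -1/86359 - 3917/(-8268 + (19/26 + 43/13)) = -1/86359 - 3917/(-8268 + 105/26) = -1/86359 - 3917/(-214863/26) = -1/86359 - 3917*(-26/214863) = -1/86359 + 101842/214863 = 8794758415/18555353817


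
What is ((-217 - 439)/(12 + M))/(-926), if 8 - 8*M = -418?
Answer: 1312/120843 ≈ 0.010857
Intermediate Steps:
M = 213/4 (M = 1 - ⅛*(-418) = 1 + 209/4 = 213/4 ≈ 53.250)
((-217 - 439)/(12 + M))/(-926) = ((-217 - 439)/(12 + 213/4))/(-926) = -656/261/4*(-1/926) = -656*4/261*(-1/926) = -2624/261*(-1/926) = 1312/120843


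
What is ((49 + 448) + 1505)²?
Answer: 4008004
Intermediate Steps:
((49 + 448) + 1505)² = (497 + 1505)² = 2002² = 4008004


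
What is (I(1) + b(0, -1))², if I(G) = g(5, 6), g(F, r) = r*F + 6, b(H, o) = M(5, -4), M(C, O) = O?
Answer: 1024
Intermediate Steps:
b(H, o) = -4
g(F, r) = 6 + F*r (g(F, r) = F*r + 6 = 6 + F*r)
I(G) = 36 (I(G) = 6 + 5*6 = 6 + 30 = 36)
(I(1) + b(0, -1))² = (36 - 4)² = 32² = 1024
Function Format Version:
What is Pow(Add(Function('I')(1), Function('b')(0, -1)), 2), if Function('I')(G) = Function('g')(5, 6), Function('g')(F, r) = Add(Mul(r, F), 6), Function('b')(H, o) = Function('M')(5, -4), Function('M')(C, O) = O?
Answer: 1024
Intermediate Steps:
Function('b')(H, o) = -4
Function('g')(F, r) = Add(6, Mul(F, r)) (Function('g')(F, r) = Add(Mul(F, r), 6) = Add(6, Mul(F, r)))
Function('I')(G) = 36 (Function('I')(G) = Add(6, Mul(5, 6)) = Add(6, 30) = 36)
Pow(Add(Function('I')(1), Function('b')(0, -1)), 2) = Pow(Add(36, -4), 2) = Pow(32, 2) = 1024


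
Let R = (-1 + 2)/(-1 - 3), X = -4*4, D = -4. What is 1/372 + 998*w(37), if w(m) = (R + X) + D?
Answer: -7517933/372 ≈ -20210.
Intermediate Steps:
X = -16
R = -¼ (R = 1/(-4) = 1*(-¼) = -¼ ≈ -0.25000)
w(m) = -81/4 (w(m) = (-¼ - 16) - 4 = -65/4 - 4 = -81/4)
1/372 + 998*w(37) = 1/372 + 998*(-81/4) = 1/372 - 40419/2 = -7517933/372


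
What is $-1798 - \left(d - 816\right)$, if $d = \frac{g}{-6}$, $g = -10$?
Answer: $- \frac{2951}{3} \approx -983.67$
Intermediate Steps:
$d = \frac{5}{3}$ ($d = - \frac{10}{-6} = \left(-10\right) \left(- \frac{1}{6}\right) = \frac{5}{3} \approx 1.6667$)
$-1798 - \left(d - 816\right) = -1798 - \left(\frac{5}{3} - 816\right) = -1798 - - \frac{2443}{3} = -1798 + \frac{2443}{3} = - \frac{2951}{3}$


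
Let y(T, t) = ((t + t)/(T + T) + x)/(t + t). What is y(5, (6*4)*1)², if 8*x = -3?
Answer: 3481/409600 ≈ 0.0084985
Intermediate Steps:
x = -3/8 (x = (⅛)*(-3) = -3/8 ≈ -0.37500)
y(T, t) = (-3/8 + t/T)/(2*t) (y(T, t) = ((t + t)/(T + T) - 3/8)/(t + t) = ((2*t)/((2*T)) - 3/8)/((2*t)) = ((2*t)*(1/(2*T)) - 3/8)*(1/(2*t)) = (t/T - 3/8)*(1/(2*t)) = (-3/8 + t/T)*(1/(2*t)) = (-3/8 + t/T)/(2*t))
y(5, (6*4)*1)² = ((½)/5 - 3/(16*((6*4)*1)))² = ((½)*(⅕) - 3/(16*(24*1)))² = (⅒ - 3/16/24)² = (⅒ - 3/16*1/24)² = (⅒ - 1/128)² = (59/640)² = 3481/409600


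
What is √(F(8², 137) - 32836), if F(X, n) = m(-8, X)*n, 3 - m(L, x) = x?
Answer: 3*I*√4577 ≈ 202.96*I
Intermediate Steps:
m(L, x) = 3 - x
F(X, n) = n*(3 - X) (F(X, n) = (3 - X)*n = n*(3 - X))
√(F(8², 137) - 32836) = √(137*(3 - 1*8²) - 32836) = √(137*(3 - 1*64) - 32836) = √(137*(3 - 64) - 32836) = √(137*(-61) - 32836) = √(-8357 - 32836) = √(-41193) = 3*I*√4577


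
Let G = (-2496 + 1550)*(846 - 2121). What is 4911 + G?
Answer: 1211061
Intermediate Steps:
G = 1206150 (G = -946*(-1275) = 1206150)
4911 + G = 4911 + 1206150 = 1211061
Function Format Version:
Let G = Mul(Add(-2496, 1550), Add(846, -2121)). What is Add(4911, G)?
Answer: 1211061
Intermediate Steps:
G = 1206150 (G = Mul(-946, -1275) = 1206150)
Add(4911, G) = Add(4911, 1206150) = 1211061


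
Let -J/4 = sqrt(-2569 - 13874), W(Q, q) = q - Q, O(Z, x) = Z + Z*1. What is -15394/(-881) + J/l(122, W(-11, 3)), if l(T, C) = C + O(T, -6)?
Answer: 15394/881 - 6*I*sqrt(203)/43 ≈ 17.473 - 1.9881*I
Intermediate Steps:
O(Z, x) = 2*Z (O(Z, x) = Z + Z = 2*Z)
J = -36*I*sqrt(203) (J = -4*sqrt(-2569 - 13874) = -36*I*sqrt(203) ≈ -512.92*I)
l(T, C) = C + 2*T
-15394/(-881) + J/l(122, W(-11, 3)) = -15394/(-881) + (-36*I*sqrt(203))/((3 - 1*(-11)) + 2*122) = -15394*(-1/881) + (-36*I*sqrt(203))/((3 + 11) + 244) = 15394/881 + (-36*I*sqrt(203))/(14 + 244) = 15394/881 - 36*I*sqrt(203)/258 = 15394/881 - 36*I*sqrt(203)*(1/258) = 15394/881 - 6*I*sqrt(203)/43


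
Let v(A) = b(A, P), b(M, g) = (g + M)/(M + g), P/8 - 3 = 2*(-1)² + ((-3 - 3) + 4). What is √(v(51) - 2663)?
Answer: 11*I*√22 ≈ 51.595*I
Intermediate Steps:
P = 24 (P = 24 + 8*(2*(-1)² + ((-3 - 3) + 4)) = 24 + 8*(2*1 + (-6 + 4)) = 24 + 8*(2 - 2) = 24 + 8*0 = 24 + 0 = 24)
b(M, g) = 1 (b(M, g) = (M + g)/(M + g) = 1)
v(A) = 1
√(v(51) - 2663) = √(1 - 2663) = √(-2662) = 11*I*√22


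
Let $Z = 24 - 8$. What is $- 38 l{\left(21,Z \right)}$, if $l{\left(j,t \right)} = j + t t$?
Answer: $-10526$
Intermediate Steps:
$Z = 16$
$l{\left(j,t \right)} = j + t^{2}$
$- 38 l{\left(21,Z \right)} = - 38 \left(21 + 16^{2}\right) = - 38 \left(21 + 256\right) = \left(-38\right) 277 = -10526$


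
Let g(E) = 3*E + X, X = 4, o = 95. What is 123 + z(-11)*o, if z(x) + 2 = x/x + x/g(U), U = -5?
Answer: 123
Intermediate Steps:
g(E) = 4 + 3*E (g(E) = 3*E + 4 = 4 + 3*E)
z(x) = -1 - x/11 (z(x) = -2 + (x/x + x/(4 + 3*(-5))) = -2 + (1 + x/(4 - 15)) = -2 + (1 + x/(-11)) = -2 + (1 + x*(-1/11)) = -2 + (1 - x/11) = -1 - x/11)
123 + z(-11)*o = 123 + (-1 - 1/11*(-11))*95 = 123 + (-1 + 1)*95 = 123 + 0*95 = 123 + 0 = 123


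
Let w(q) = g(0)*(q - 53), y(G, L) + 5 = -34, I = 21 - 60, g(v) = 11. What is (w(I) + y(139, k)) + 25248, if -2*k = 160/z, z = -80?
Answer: 24197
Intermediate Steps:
I = -39
k = 1 (k = -80/(-80) = -80*(-1)/80 = -1/2*(-2) = 1)
y(G, L) = -39 (y(G, L) = -5 - 34 = -39)
w(q) = -583 + 11*q (w(q) = 11*(q - 53) = 11*(-53 + q) = -583 + 11*q)
(w(I) + y(139, k)) + 25248 = ((-583 + 11*(-39)) - 39) + 25248 = ((-583 - 429) - 39) + 25248 = (-1012 - 39) + 25248 = -1051 + 25248 = 24197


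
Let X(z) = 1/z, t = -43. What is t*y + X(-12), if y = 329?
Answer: -169765/12 ≈ -14147.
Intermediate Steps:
X(z) = 1/z
t*y + X(-12) = -43*329 + 1/(-12) = -14147 - 1/12 = -169765/12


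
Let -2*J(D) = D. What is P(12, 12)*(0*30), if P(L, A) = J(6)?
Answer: 0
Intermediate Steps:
J(D) = -D/2
P(L, A) = -3 (P(L, A) = -½*6 = -3)
P(12, 12)*(0*30) = -0*30 = -3*0 = 0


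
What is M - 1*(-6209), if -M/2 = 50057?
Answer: -93905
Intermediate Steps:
M = -100114 (M = -2*50057 = -100114)
M - 1*(-6209) = -100114 - 1*(-6209) = -100114 + 6209 = -93905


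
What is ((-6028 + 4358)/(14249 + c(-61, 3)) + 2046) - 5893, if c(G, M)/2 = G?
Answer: -54348239/14127 ≈ -3847.1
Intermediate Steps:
c(G, M) = 2*G
((-6028 + 4358)/(14249 + c(-61, 3)) + 2046) - 5893 = ((-6028 + 4358)/(14249 + 2*(-61)) + 2046) - 5893 = (-1670/(14249 - 122) + 2046) - 5893 = (-1670/14127 + 2046) - 5893 = 28902172/14127 - 5893 = -54348239/14127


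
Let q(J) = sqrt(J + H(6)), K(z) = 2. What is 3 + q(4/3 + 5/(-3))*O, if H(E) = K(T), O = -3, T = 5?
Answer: 3 - sqrt(15) ≈ -0.87298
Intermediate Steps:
H(E) = 2
q(J) = sqrt(2 + J) (q(J) = sqrt(J + 2) = sqrt(2 + J))
3 + q(4/3 + 5/(-3))*O = 3 + sqrt(2 + (4/3 + 5/(-3)))*(-3) = 3 + sqrt(2 + (4*(1/3) + 5*(-1/3)))*(-3) = 3 + sqrt(2 + (4/3 - 5/3))*(-3) = 3 + sqrt(2 - 1/3)*(-3) = 3 + sqrt(5/3)*(-3) = 3 + (sqrt(15)/3)*(-3) = 3 - sqrt(15)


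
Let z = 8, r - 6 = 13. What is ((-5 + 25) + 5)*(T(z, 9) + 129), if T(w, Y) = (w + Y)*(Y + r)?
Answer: 15125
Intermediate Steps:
r = 19 (r = 6 + 13 = 19)
T(w, Y) = (19 + Y)*(Y + w) (T(w, Y) = (w + Y)*(Y + 19) = (Y + w)*(19 + Y) = (19 + Y)*(Y + w))
((-5 + 25) + 5)*(T(z, 9) + 129) = ((-5 + 25) + 5)*((9**2 + 19*9 + 19*8 + 9*8) + 129) = (20 + 5)*((81 + 171 + 152 + 72) + 129) = 25*(476 + 129) = 25*605 = 15125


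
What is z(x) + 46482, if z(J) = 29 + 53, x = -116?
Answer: 46564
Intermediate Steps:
z(J) = 82
z(x) + 46482 = 82 + 46482 = 46564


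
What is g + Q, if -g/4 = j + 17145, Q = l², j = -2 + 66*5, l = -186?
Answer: -35296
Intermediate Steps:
j = 328 (j = -2 + 330 = 328)
Q = 34596 (Q = (-186)² = 34596)
g = -69892 (g = -4*(328 + 17145) = -4*17473 = -69892)
g + Q = -69892 + 34596 = -35296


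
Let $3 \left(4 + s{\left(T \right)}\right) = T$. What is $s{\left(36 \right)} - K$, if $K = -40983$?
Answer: $40991$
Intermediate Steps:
$s{\left(T \right)} = -4 + \frac{T}{3}$
$s{\left(36 \right)} - K = \left(-4 + \frac{1}{3} \cdot 36\right) - -40983 = \left(-4 + 12\right) + 40983 = 8 + 40983 = 40991$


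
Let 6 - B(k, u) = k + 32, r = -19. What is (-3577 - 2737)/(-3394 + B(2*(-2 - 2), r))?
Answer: 3157/1706 ≈ 1.8505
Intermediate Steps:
B(k, u) = -26 - k (B(k, u) = 6 - (k + 32) = 6 - (32 + k) = 6 + (-32 - k) = -26 - k)
(-3577 - 2737)/(-3394 + B(2*(-2 - 2), r)) = (-3577 - 2737)/(-3394 + (-26 - 2*(-2 - 2))) = -6314/(-3394 + (-26 - 2*(-4))) = -6314/(-3394 + (-26 - 1*(-8))) = -6314/(-3394 + (-26 + 8)) = -6314/(-3394 - 18) = -6314/(-3412) = -6314*(-1/3412) = 3157/1706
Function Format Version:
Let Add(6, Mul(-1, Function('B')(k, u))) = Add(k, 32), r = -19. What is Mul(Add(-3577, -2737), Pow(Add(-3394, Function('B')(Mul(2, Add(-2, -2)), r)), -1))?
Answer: Rational(3157, 1706) ≈ 1.8505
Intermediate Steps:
Function('B')(k, u) = Add(-26, Mul(-1, k)) (Function('B')(k, u) = Add(6, Mul(-1, Add(k, 32))) = Add(6, Mul(-1, Add(32, k))) = Add(6, Add(-32, Mul(-1, k))) = Add(-26, Mul(-1, k)))
Mul(Add(-3577, -2737), Pow(Add(-3394, Function('B')(Mul(2, Add(-2, -2)), r)), -1)) = Mul(Add(-3577, -2737), Pow(Add(-3394, Add(-26, Mul(-1, Mul(2, Add(-2, -2))))), -1)) = Mul(-6314, Pow(Add(-3394, Add(-26, Mul(-1, Mul(2, -4)))), -1)) = Mul(-6314, Pow(Add(-3394, Add(-26, Mul(-1, -8))), -1)) = Mul(-6314, Pow(Add(-3394, Add(-26, 8)), -1)) = Mul(-6314, Pow(Add(-3394, -18), -1)) = Mul(-6314, Pow(-3412, -1)) = Mul(-6314, Rational(-1, 3412)) = Rational(3157, 1706)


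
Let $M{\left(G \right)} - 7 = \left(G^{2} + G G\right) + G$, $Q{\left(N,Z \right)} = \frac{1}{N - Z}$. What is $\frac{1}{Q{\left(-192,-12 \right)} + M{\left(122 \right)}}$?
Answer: $\frac{180}{5381459} \approx 3.3448 \cdot 10^{-5}$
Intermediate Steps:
$M{\left(G \right)} = 7 + G + 2 G^{2}$ ($M{\left(G \right)} = 7 + \left(\left(G^{2} + G G\right) + G\right) = 7 + \left(\left(G^{2} + G^{2}\right) + G\right) = 7 + \left(2 G^{2} + G\right) = 7 + \left(G + 2 G^{2}\right) = 7 + G + 2 G^{2}$)
$\frac{1}{Q{\left(-192,-12 \right)} + M{\left(122 \right)}} = \frac{1}{\frac{1}{-192 - -12} + \left(7 + 122 + 2 \cdot 122^{2}\right)} = \frac{1}{\frac{1}{-192 + 12} + \left(7 + 122 + 2 \cdot 14884\right)} = \frac{1}{\frac{1}{-180} + \left(7 + 122 + 29768\right)} = \frac{1}{- \frac{1}{180} + 29897} = \frac{1}{\frac{5381459}{180}} = \frac{180}{5381459}$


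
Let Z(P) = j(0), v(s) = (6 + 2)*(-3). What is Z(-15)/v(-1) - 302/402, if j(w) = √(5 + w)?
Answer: -151/201 - √5/24 ≈ -0.84441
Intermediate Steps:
v(s) = -24 (v(s) = 8*(-3) = -24)
Z(P) = √5 (Z(P) = √(5 + 0) = √5)
Z(-15)/v(-1) - 302/402 = √5/(-24) - 302/402 = √5*(-1/24) - 302*1/402 = -√5/24 - 151/201 = -151/201 - √5/24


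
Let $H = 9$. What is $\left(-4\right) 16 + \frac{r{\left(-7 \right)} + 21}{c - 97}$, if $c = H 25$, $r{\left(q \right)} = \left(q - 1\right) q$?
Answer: $- \frac{8115}{128} \approx -63.398$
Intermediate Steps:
$r{\left(q \right)} = q \left(-1 + q\right)$ ($r{\left(q \right)} = \left(q - 1\right) q = \left(-1 + q\right) q = q \left(-1 + q\right)$)
$c = 225$ ($c = 9 \cdot 25 = 225$)
$\left(-4\right) 16 + \frac{r{\left(-7 \right)} + 21}{c - 97} = \left(-4\right) 16 + \frac{- 7 \left(-1 - 7\right) + 21}{225 - 97} = -64 + \frac{\left(-7\right) \left(-8\right) + 21}{128} = -64 + \left(56 + 21\right) \frac{1}{128} = -64 + 77 \cdot \frac{1}{128} = -64 + \frac{77}{128} = - \frac{8115}{128}$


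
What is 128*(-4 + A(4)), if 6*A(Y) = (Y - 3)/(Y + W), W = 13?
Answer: -26048/51 ≈ -510.75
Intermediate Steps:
A(Y) = (-3 + Y)/(6*(13 + Y)) (A(Y) = ((Y - 3)/(Y + 13))/6 = ((-3 + Y)/(13 + Y))/6 = (-3 + Y)/(6*(13 + Y)))
128*(-4 + A(4)) = 128*(-4 + (-3 + 4)/(6*(13 + 4))) = 128*(-4 + (1/6)*1/17) = 128*(-4 + (1/6)*(1/17)*1) = 128*(-4 + 1/102) = 128*(-407/102) = -26048/51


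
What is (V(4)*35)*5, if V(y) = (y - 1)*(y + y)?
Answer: 4200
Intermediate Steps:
V(y) = 2*y*(-1 + y) (V(y) = (-1 + y)*(2*y) = 2*y*(-1 + y))
(V(4)*35)*5 = ((2*4*(-1 + 4))*35)*5 = ((2*4*3)*35)*5 = (24*35)*5 = 840*5 = 4200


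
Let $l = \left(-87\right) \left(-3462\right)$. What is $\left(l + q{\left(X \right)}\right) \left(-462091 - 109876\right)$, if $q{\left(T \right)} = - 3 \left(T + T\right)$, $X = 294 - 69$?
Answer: $-171500873148$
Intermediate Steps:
$l = 301194$
$X = 225$ ($X = 294 - 69 = 225$)
$q{\left(T \right)} = - 6 T$ ($q{\left(T \right)} = - 3 \cdot 2 T = - 6 T$)
$\left(l + q{\left(X \right)}\right) \left(-462091 - 109876\right) = \left(301194 - 1350\right) \left(-462091 - 109876\right) = \left(301194 - 1350\right) \left(-571967\right) = 299844 \left(-571967\right) = -171500873148$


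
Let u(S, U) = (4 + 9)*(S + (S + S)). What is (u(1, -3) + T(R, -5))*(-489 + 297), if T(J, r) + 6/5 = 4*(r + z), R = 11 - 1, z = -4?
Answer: -1728/5 ≈ -345.60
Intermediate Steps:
u(S, U) = 39*S (u(S, U) = 13*(S + 2*S) = 13*(3*S) = 39*S)
R = 10
T(J, r) = -86/5 + 4*r (T(J, r) = -6/5 + 4*(r - 4) = -6/5 + 4*(-4 + r) = -6/5 + (-16 + 4*r) = -86/5 + 4*r)
(u(1, -3) + T(R, -5))*(-489 + 297) = (39*1 + (-86/5 + 4*(-5)))*(-489 + 297) = (39 + (-86/5 - 20))*(-192) = (39 - 186/5)*(-192) = (9/5)*(-192) = -1728/5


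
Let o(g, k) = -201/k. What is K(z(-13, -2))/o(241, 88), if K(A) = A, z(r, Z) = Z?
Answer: 176/201 ≈ 0.87562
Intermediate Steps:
K(z(-13, -2))/o(241, 88) = -2/((-201/88)) = -2/((-201*1/88)) = -2/(-201/88) = -2*(-88/201) = 176/201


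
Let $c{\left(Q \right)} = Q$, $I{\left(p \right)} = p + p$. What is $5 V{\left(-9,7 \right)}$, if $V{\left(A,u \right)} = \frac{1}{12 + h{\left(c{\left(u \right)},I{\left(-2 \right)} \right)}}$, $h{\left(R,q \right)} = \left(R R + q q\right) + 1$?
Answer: $\frac{5}{78} \approx 0.064103$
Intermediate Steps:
$I{\left(p \right)} = 2 p$
$h{\left(R,q \right)} = 1 + R^{2} + q^{2}$ ($h{\left(R,q \right)} = \left(R^{2} + q^{2}\right) + 1 = 1 + R^{2} + q^{2}$)
$V{\left(A,u \right)} = \frac{1}{29 + u^{2}}$ ($V{\left(A,u \right)} = \frac{1}{12 + \left(1 + u^{2} + \left(2 \left(-2\right)\right)^{2}\right)} = \frac{1}{12 + \left(1 + u^{2} + \left(-4\right)^{2}\right)} = \frac{1}{12 + \left(1 + u^{2} + 16\right)} = \frac{1}{12 + \left(17 + u^{2}\right)} = \frac{1}{29 + u^{2}}$)
$5 V{\left(-9,7 \right)} = \frac{5}{29 + 7^{2}} = \frac{5}{29 + 49} = \frac{5}{78}$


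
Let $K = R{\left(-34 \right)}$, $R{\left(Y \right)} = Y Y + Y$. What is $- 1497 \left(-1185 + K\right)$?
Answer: $94311$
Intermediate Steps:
$R{\left(Y \right)} = Y + Y^{2}$ ($R{\left(Y \right)} = Y^{2} + Y = Y + Y^{2}$)
$K = 1122$ ($K = - 34 \left(1 - 34\right) = \left(-34\right) \left(-33\right) = 1122$)
$- 1497 \left(-1185 + K\right) = - 1497 \left(-1185 + 1122\right) = \left(-1497\right) \left(-63\right) = 94311$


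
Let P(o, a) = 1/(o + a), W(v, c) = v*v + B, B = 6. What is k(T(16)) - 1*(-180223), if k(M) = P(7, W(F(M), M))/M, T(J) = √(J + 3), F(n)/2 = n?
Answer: 180223 + √19/1691 ≈ 1.8022e+5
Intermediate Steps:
F(n) = 2*n
W(v, c) = 6 + v² (W(v, c) = v*v + 6 = v² + 6 = 6 + v²)
T(J) = √(3 + J)
P(o, a) = 1/(a + o)
k(M) = 1/(M*(13 + 4*M²)) (k(M) = 1/(((6 + (2*M)²) + 7)*M) = 1/(((6 + 4*M²) + 7)*M) = 1/((13 + 4*M²)*M) = 1/(M*(13 + 4*M²)))
k(T(16)) - 1*(-180223) = 1/((√(3 + 16))*(13 + 4*(√(3 + 16))²)) - 1*(-180223) = 1/((√19)*(13 + 4*(√19)²)) + 180223 = (√19/19)/(13 + 4*19) + 180223 = (√19/19)/(13 + 76) + 180223 = (√19/19)/89 + 180223 = (√19/19)*(1/89) + 180223 = √19/1691 + 180223 = 180223 + √19/1691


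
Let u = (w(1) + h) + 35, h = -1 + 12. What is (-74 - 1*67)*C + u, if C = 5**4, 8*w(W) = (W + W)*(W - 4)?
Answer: -352319/4 ≈ -88080.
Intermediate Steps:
h = 11
w(W) = W*(-4 + W)/4 (w(W) = ((W + W)*(W - 4))/8 = ((2*W)*(-4 + W))/8 = (2*W*(-4 + W))/8 = W*(-4 + W)/4)
C = 625
u = 181/4 (u = ((1/4)*1*(-4 + 1) + 11) + 35 = ((1/4)*1*(-3) + 11) + 35 = (-3/4 + 11) + 35 = 41/4 + 35 = 181/4 ≈ 45.250)
(-74 - 1*67)*C + u = (-74 - 1*67)*625 + 181/4 = (-74 - 67)*625 + 181/4 = -141*625 + 181/4 = -88125 + 181/4 = -352319/4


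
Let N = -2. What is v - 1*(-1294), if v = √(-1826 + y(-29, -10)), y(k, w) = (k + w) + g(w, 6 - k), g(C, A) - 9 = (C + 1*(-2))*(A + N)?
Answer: 1294 + 2*I*√563 ≈ 1294.0 + 47.455*I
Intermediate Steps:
g(C, A) = 9 + (-2 + A)*(-2 + C) (g(C, A) = 9 + (C + 1*(-2))*(A - 2) = 9 + (C - 2)*(-2 + A) = 9 + (-2 + C)*(-2 + A) = 9 + (-2 + A)*(-2 + C))
y(k, w) = 1 - w + 3*k + w*(6 - k) (y(k, w) = (k + w) + (13 - 2*(6 - k) - 2*w + (6 - k)*w) = (k + w) + (13 + (-12 + 2*k) - 2*w + w*(6 - k)) = (k + w) + (1 - 2*w + 2*k + w*(6 - k)) = 1 - w + 3*k + w*(6 - k))
v = 2*I*√563 (v = √(-1826 + (1 - 1*(-10) + 3*(-29) - 1*(-10)*(-6 - 29))) = √(-1826 + (1 + 10 - 87 - 1*(-10)*(-35))) = √(-1826 + (1 + 10 - 87 - 350)) = √(-1826 - 426) = √(-2252) = 2*I*√563 ≈ 47.455*I)
v - 1*(-1294) = 2*I*√563 - 1*(-1294) = 2*I*√563 + 1294 = 1294 + 2*I*√563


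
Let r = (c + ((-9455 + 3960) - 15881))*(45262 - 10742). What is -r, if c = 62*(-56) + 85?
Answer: 854818760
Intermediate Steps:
c = -3387 (c = -3472 + 85 = -3387)
r = -854818760 (r = (-3387 + ((-9455 + 3960) - 15881))*(45262 - 10742) = (-3387 + (-5495 - 15881))*34520 = (-3387 - 21376)*34520 = -24763*34520 = -854818760)
-r = -1*(-854818760) = 854818760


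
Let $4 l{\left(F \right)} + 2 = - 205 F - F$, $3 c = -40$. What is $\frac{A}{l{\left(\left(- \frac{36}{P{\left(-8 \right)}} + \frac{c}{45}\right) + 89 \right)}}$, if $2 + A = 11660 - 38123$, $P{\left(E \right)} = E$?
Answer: $\frac{2858220}{518453} \approx 5.513$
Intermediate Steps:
$c = - \frac{40}{3}$ ($c = \frac{1}{3} \left(-40\right) = - \frac{40}{3} \approx -13.333$)
$A = -26465$ ($A = -2 + \left(11660 - 38123\right) = -2 - 26463 = -26465$)
$l{\left(F \right)} = - \frac{1}{2} - \frac{103 F}{2}$ ($l{\left(F \right)} = - \frac{1}{2} + \frac{- 205 F - F}{4} = - \frac{1}{2} + \frac{\left(-206\right) F}{4} = - \frac{1}{2} - \frac{103 F}{2}$)
$\frac{A}{l{\left(\left(- \frac{36}{P{\left(-8 \right)}} + \frac{c}{45}\right) + 89 \right)}} = - \frac{26465}{- \frac{1}{2} - \frac{103 \left(\left(- \frac{36}{-8} - \frac{40}{3 \cdot 45}\right) + 89\right)}{2}} = - \frac{26465}{- \frac{1}{2} - \frac{103 \left(\left(\left(-36\right) \left(- \frac{1}{8}\right) - \frac{8}{27}\right) + 89\right)}{2}} = - \frac{26465}{- \frac{1}{2} - \frac{103 \left(\left(\frac{9}{2} - \frac{8}{27}\right) + 89\right)}{2}} = - \frac{26465}{- \frac{1}{2} - \frac{103 \left(\frac{227}{54} + 89\right)}{2}} = - \frac{26465}{- \frac{1}{2} - \frac{518399}{108}} = - \frac{26465}{- \frac{518453}{108}} = \left(-26465\right) \left(- \frac{108}{518453}\right) = \frac{2858220}{518453}$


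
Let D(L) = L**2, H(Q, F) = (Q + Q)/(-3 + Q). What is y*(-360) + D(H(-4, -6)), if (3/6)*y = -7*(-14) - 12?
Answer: -3034016/49 ≈ -61919.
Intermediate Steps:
y = 172 (y = 2*(-7*(-14) - 12) = 2*(98 - 12) = 2*86 = 172)
H(Q, F) = 2*Q/(-3 + Q) (H(Q, F) = (2*Q)/(-3 + Q) = 2*Q/(-3 + Q))
y*(-360) + D(H(-4, -6)) = 172*(-360) + (2*(-4)/(-3 - 4))**2 = -61920 + (2*(-4)/(-7))**2 = -61920 + (2*(-4)*(-1/7))**2 = -61920 + (8/7)**2 = -61920 + 64/49 = -3034016/49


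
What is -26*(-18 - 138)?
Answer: 4056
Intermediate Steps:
-26*(-18 - 138) = -26*(-156) = 4056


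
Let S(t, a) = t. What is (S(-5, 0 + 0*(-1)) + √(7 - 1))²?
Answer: (5 - √6)² ≈ 6.5051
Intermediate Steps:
(S(-5, 0 + 0*(-1)) + √(7 - 1))² = (-5 + √(7 - 1))² = (-5 + √6)²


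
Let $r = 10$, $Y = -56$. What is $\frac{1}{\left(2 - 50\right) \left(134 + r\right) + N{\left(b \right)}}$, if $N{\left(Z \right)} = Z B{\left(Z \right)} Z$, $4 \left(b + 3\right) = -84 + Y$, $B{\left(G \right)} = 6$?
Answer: $\frac{1}{1752} \approx 0.00057078$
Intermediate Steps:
$b = -38$ ($b = -3 + \frac{-84 - 56}{4} = -3 + \frac{1}{4} \left(-140\right) = -3 - 35 = -38$)
$N{\left(Z \right)} = 6 Z^{2}$ ($N{\left(Z \right)} = Z 6 Z = 6 Z Z = 6 Z^{2}$)
$\frac{1}{\left(2 - 50\right) \left(134 + r\right) + N{\left(b \right)}} = \frac{1}{\left(2 - 50\right) \left(134 + 10\right) + 6 \left(-38\right)^{2}} = \frac{1}{\left(-48\right) 144 + 6 \cdot 1444} = \frac{1}{-6912 + 8664} = \frac{1}{1752}$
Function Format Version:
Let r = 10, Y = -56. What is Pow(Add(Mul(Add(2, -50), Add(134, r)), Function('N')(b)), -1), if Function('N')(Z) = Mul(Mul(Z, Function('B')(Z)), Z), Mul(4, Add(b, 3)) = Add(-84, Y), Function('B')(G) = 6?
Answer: Rational(1, 1752) ≈ 0.00057078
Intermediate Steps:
b = -38 (b = Add(-3, Mul(Rational(1, 4), Add(-84, -56))) = Add(-3, Mul(Rational(1, 4), -140)) = Add(-3, -35) = -38)
Function('N')(Z) = Mul(6, Pow(Z, 2)) (Function('N')(Z) = Mul(Mul(Z, 6), Z) = Mul(Mul(6, Z), Z) = Mul(6, Pow(Z, 2)))
Pow(Add(Mul(Add(2, -50), Add(134, r)), Function('N')(b)), -1) = Pow(Add(Mul(Add(2, -50), Add(134, 10)), Mul(6, Pow(-38, 2))), -1) = Pow(Add(Mul(-48, 144), Mul(6, 1444)), -1) = Pow(Add(-6912, 8664), -1) = Pow(1752, -1) = Rational(1, 1752)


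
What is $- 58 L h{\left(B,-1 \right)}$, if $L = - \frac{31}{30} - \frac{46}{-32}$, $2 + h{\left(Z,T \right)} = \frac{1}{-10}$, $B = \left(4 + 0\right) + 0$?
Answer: $\frac{19691}{400} \approx 49.227$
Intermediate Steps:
$B = 4$ ($B = 4 + 0 = 4$)
$h{\left(Z,T \right)} = - \frac{21}{10}$ ($h{\left(Z,T \right)} = -2 + \frac{1}{-10} = -2 - \frac{1}{10} = - \frac{21}{10}$)
$L = \frac{97}{240}$ ($L = \left(-31\right) \frac{1}{30} - - \frac{23}{16} = - \frac{31}{30} + \frac{23}{16} = \frac{97}{240} \approx 0.40417$)
$- 58 L h{\left(B,-1 \right)} = - \frac{58 \cdot \frac{97}{240} \left(-21\right)}{10} = - \frac{2813 \left(-21\right)}{120 \cdot 10} = \left(-1\right) \left(- \frac{19691}{400}\right) = \frac{19691}{400}$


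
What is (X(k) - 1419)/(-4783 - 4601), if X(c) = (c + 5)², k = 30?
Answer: 97/4692 ≈ 0.020673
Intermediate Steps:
X(c) = (5 + c)²
(X(k) - 1419)/(-4783 - 4601) = ((5 + 30)² - 1419)/(-4783 - 4601) = (35² - 1419)/(-9384) = (1225 - 1419)*(-1/9384) = -194*(-1/9384) = 97/4692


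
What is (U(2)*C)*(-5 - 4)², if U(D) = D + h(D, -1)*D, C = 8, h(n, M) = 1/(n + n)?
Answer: 1620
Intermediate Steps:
h(n, M) = 1/(2*n)
U(D) = ½ + D (U(D) = D + (1/(2*D))*D = D + ½ = ½ + D)
(U(2)*C)*(-5 - 4)² = ((½ + 2)*8)*(-5 - 4)² = ((5/2)*8)*(-9)² = 20*81 = 1620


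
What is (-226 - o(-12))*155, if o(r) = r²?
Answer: -57350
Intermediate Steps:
(-226 - o(-12))*155 = (-226 - 1*(-12)²)*155 = (-226 - 1*144)*155 = (-226 - 144)*155 = -370*155 = -57350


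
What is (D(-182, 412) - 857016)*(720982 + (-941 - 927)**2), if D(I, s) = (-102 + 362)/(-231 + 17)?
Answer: -386097775361852/107 ≈ -3.6084e+12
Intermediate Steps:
D(I, s) = -130/107 (D(I, s) = 260/(-214) = 260*(-1/214) = -130/107)
(D(-182, 412) - 857016)*(720982 + (-941 - 927)**2) = (-130/107 - 857016)*(720982 + (-941 - 927)**2) = -91700842*(720982 + (-1868)**2)/107 = -91700842*(720982 + 3489424)/107 = -91700842/107*4210406 = -386097775361852/107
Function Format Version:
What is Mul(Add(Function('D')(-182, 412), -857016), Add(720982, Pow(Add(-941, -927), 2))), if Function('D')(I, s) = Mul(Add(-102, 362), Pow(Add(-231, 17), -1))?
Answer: Rational(-386097775361852, 107) ≈ -3.6084e+12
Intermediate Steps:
Function('D')(I, s) = Rational(-130, 107) (Function('D')(I, s) = Mul(260, Pow(-214, -1)) = Mul(260, Rational(-1, 214)) = Rational(-130, 107))
Mul(Add(Function('D')(-182, 412), -857016), Add(720982, Pow(Add(-941, -927), 2))) = Mul(Add(Rational(-130, 107), -857016), Add(720982, Pow(Add(-941, -927), 2))) = Mul(Rational(-91700842, 107), Add(720982, Pow(-1868, 2))) = Mul(Rational(-91700842, 107), Add(720982, 3489424)) = Mul(Rational(-91700842, 107), 4210406) = Rational(-386097775361852, 107)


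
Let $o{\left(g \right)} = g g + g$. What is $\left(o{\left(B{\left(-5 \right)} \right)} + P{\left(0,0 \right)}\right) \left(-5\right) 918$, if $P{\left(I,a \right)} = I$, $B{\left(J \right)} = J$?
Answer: $-91800$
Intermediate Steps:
$o{\left(g \right)} = g + g^{2}$ ($o{\left(g \right)} = g^{2} + g = g + g^{2}$)
$\left(o{\left(B{\left(-5 \right)} \right)} + P{\left(0,0 \right)}\right) \left(-5\right) 918 = \left(- 5 \left(1 - 5\right) + 0\right) \left(-5\right) 918 = \left(\left(-5\right) \left(-4\right) + 0\right) \left(-5\right) 918 = \left(20 + 0\right) \left(-5\right) 918 = 20 \left(-5\right) 918 = \left(-100\right) 918 = -91800$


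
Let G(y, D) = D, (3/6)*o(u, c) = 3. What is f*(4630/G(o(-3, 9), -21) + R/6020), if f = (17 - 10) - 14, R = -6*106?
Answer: 995927/645 ≈ 1544.1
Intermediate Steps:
o(u, c) = 6 (o(u, c) = 2*3 = 6)
R = -636
f = -7 (f = 7 - 14 = -7)
f*(4630/G(o(-3, 9), -21) + R/6020) = -7*(4630/(-21) - 636/6020) = -7*(4630*(-1/21) - 636*1/6020) = -7*(-4630/21 - 159/1505) = -7*(-995927/4515) = 995927/645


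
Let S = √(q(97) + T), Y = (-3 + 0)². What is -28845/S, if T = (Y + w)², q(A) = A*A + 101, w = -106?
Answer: -28845*√18919/18919 ≈ -209.71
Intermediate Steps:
Y = 9 (Y = (-3)² = 9)
q(A) = 101 + A² (q(A) = A² + 101 = 101 + A²)
T = 9409 (T = (9 - 106)² = (-97)² = 9409)
S = √18919 (S = √((101 + 97²) + 9409) = √((101 + 9409) + 9409) = √(9510 + 9409) = √18919 ≈ 137.55)
-28845/S = -28845*√18919/18919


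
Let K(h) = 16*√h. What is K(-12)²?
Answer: -3072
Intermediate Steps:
K(-12)² = (16*√(-12))² = (16*(2*I*√3))² = (32*I*√3)² = -3072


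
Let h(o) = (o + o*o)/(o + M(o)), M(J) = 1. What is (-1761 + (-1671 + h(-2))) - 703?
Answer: -4137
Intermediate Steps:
h(o) = (o + o**2)/(1 + o) (h(o) = (o + o*o)/(o + 1) = (o + o**2)/(1 + o))
(-1761 + (-1671 + h(-2))) - 703 = (-1761 + (-1671 - 2)) - 703 = (-1761 - 1673) - 703 = -3434 - 703 = -4137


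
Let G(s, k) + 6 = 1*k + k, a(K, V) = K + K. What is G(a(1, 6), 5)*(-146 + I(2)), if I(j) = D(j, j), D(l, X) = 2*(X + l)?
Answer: -552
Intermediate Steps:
D(l, X) = 2*X + 2*l
a(K, V) = 2*K
I(j) = 4*j (I(j) = 2*j + 2*j = 4*j)
G(s, k) = -6 + 2*k (G(s, k) = -6 + (1*k + k) = -6 + (k + k) = -6 + 2*k)
G(a(1, 6), 5)*(-146 + I(2)) = (-6 + 2*5)*(-146 + 4*2) = (-6 + 10)*(-146 + 8) = 4*(-138) = -552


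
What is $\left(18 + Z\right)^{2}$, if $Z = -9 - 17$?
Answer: $64$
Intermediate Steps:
$Z = -26$
$\left(18 + Z\right)^{2} = \left(18 - 26\right)^{2} = \left(-8\right)^{2} = 64$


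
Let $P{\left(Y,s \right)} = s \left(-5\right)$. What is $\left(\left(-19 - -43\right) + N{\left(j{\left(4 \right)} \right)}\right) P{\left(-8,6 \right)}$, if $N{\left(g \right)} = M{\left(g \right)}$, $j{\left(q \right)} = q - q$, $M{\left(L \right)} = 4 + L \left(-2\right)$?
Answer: $-840$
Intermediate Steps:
$M{\left(L \right)} = 4 - 2 L$
$P{\left(Y,s \right)} = - 5 s$
$j{\left(q \right)} = 0$
$N{\left(g \right)} = 4 - 2 g$
$\left(\left(-19 - -43\right) + N{\left(j{\left(4 \right)} \right)}\right) P{\left(-8,6 \right)} = \left(\left(-19 - -43\right) + \left(4 - 0\right)\right) \left(\left(-5\right) 6\right) = \left(\left(-19 + 43\right) + \left(4 + 0\right)\right) \left(-30\right) = \left(24 + 4\right) \left(-30\right) = 28 \left(-30\right) = -840$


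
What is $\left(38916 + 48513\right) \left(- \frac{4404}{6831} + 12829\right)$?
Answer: $\frac{851271838595}{759} \approx 1.1216 \cdot 10^{9}$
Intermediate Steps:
$\left(38916 + 48513\right) \left(- \frac{4404}{6831} + 12829\right) = 87429 \left(\left(-4404\right) \frac{1}{6831} + 12829\right) = 87429 \left(- \frac{1468}{2277} + 12829\right) = 87429 \cdot \frac{29210165}{2277} = \frac{851271838595}{759}$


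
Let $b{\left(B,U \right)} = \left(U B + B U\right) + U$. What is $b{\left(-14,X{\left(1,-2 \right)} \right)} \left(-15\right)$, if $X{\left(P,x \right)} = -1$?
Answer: $-405$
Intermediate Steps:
$b{\left(B,U \right)} = U + 2 B U$ ($b{\left(B,U \right)} = \left(B U + B U\right) + U = 2 B U + U = U + 2 B U$)
$b{\left(-14,X{\left(1,-2 \right)} \right)} \left(-15\right) = - (1 + 2 \left(-14\right)) \left(-15\right) = - (1 - 28) \left(-15\right) = \left(-1\right) \left(-27\right) \left(-15\right) = 27 \left(-15\right) = -405$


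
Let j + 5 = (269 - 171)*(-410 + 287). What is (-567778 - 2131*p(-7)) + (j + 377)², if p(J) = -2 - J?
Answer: 135890691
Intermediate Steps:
j = -12059 (j = -5 + (269 - 171)*(-410 + 287) = -5 + 98*(-123) = -5 - 12054 = -12059)
(-567778 - 2131*p(-7)) + (j + 377)² = (-567778 - 2131*(-2 - 1*(-7))) + (-12059 + 377)² = (-567778 - 2131*(-2 + 7)) + (-11682)² = (-567778 - 2131*5) + 136469124 = (-567778 - 10655) + 136469124 = -578433 + 136469124 = 135890691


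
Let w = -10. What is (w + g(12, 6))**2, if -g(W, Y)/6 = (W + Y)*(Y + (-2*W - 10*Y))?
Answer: 70795396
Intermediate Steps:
g(W, Y) = -6*(W + Y)*(-9*Y - 2*W) (g(W, Y) = -6*(W + Y)*(Y + (-2*W - 10*Y)) = -6*(W + Y)*(Y + (-10*Y - 2*W)) = -6*(W + Y)*(-9*Y - 2*W))
(w + g(12, 6))**2 = (-10 + (12*12**2 + 54*6**2 + 66*12*6))**2 = (-10 + (12*144 + 54*36 + 4752))**2 = (-10 + (1728 + 1944 + 4752))**2 = (-10 + 8424)**2 = 8414**2 = 70795396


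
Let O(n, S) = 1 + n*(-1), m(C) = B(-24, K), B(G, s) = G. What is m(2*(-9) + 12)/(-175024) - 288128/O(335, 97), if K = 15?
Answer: 3151832693/3653626 ≈ 862.66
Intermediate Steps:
m(C) = -24
O(n, S) = 1 - n
m(2*(-9) + 12)/(-175024) - 288128/O(335, 97) = -24/(-175024) - 288128/(1 - 1*335) = -24*(-1/175024) - 288128/(1 - 335) = 3/21878 - 288128/(-334) = 3/21878 - 288128*(-1/334) = 3/21878 + 144064/167 = 3151832693/3653626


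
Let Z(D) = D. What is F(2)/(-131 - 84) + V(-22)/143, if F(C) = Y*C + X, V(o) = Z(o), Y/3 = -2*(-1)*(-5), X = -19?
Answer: 597/2795 ≈ 0.21360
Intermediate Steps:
Y = -30 (Y = 3*(-2*(-1)*(-5)) = 3*(2*(-5)) = 3*(-10) = -30)
V(o) = o
F(C) = -19 - 30*C (F(C) = -30*C - 19 = -19 - 30*C)
F(2)/(-131 - 84) + V(-22)/143 = (-19 - 30*2)/(-131 - 84) - 22/143 = (-19 - 60)/(-215) - 22*1/143 = -79*(-1/215) - 2/13 = 79/215 - 2/13 = 597/2795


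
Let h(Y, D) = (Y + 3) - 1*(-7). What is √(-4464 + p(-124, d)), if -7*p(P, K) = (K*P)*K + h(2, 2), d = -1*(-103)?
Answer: 4*√561862/7 ≈ 428.33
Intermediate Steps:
d = 103
h(Y, D) = 10 + Y (h(Y, D) = (3 + Y) + 7 = 10 + Y)
p(P, K) = -12/7 - P*K²/7 (p(P, K) = -((K*P)*K + (10 + 2))/7 = -(P*K² + 12)/7 = -(12 + P*K²)/7 = -12/7 - P*K²/7)
√(-4464 + p(-124, d)) = √(-4464 + (-12/7 - ⅐*(-124)*103²)) = √(-4464 + (-12/7 - ⅐*(-124)*10609)) = √(-4464 + (-12/7 + 1315516/7)) = √(-4464 + 1315504/7) = √(1284256/7) = 4*√561862/7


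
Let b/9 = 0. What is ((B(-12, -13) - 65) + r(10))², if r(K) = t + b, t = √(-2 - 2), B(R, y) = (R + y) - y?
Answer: 5925 - 308*I ≈ 5925.0 - 308.0*I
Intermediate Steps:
b = 0 (b = 9*0 = 0)
B(R, y) = R
t = 2*I (t = √(-4) = 2*I ≈ 2.0*I)
r(K) = 2*I (r(K) = 2*I + 0 = 2*I)
((B(-12, -13) - 65) + r(10))² = ((-12 - 65) + 2*I)² = (-77 + 2*I)²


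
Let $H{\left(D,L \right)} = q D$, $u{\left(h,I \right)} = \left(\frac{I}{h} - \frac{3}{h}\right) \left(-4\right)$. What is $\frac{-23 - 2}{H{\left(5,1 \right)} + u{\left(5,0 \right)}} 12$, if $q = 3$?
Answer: $- \frac{500}{29} \approx -17.241$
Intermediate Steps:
$u{\left(h,I \right)} = \frac{12}{h} - \frac{4 I}{h}$ ($u{\left(h,I \right)} = \left(- \frac{3}{h} + \frac{I}{h}\right) \left(-4\right) = \frac{12}{h} - \frac{4 I}{h}$)
$H{\left(D,L \right)} = 3 D$
$\frac{-23 - 2}{H{\left(5,1 \right)} + u{\left(5,0 \right)}} 12 = \frac{-23 - 2}{3 \cdot 5 + \frac{4 \left(3 - 0\right)}{5}} \cdot 12 = \frac{-23 + \left(-4 + 2\right)}{15 + 4 \cdot \frac{1}{5} \left(3 + 0\right)} 12 = \frac{-23 - 2}{15 + 4 \cdot \frac{1}{5} \cdot 3} \cdot 12 = - \frac{25}{15 + \frac{12}{5}} \cdot 12 = - \frac{25}{\frac{87}{5}} \cdot 12 = \left(-25\right) \frac{5}{87} \cdot 12 = \left(- \frac{125}{87}\right) 12 = - \frac{500}{29}$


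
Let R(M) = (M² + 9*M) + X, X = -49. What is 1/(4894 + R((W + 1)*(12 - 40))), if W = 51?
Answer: 1/2111677 ≈ 4.7356e-7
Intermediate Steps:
R(M) = -49 + M² + 9*M (R(M) = (M² + 9*M) - 49 = -49 + M² + 9*M)
1/(4894 + R((W + 1)*(12 - 40))) = 1/(4894 + (-49 + ((51 + 1)*(12 - 40))² + 9*((51 + 1)*(12 - 40)))) = 1/(4894 + (-49 + (52*(-28))² + 9*(52*(-28)))) = 1/(4894 + (-49 + (-1456)² + 9*(-1456))) = 1/(4894 + (-49 + 2119936 - 13104)) = 1/(4894 + 2106783) = 1/2111677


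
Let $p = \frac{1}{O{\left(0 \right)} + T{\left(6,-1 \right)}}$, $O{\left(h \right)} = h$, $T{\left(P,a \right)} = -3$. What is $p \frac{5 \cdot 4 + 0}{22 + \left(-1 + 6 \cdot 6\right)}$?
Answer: $- \frac{20}{171} \approx -0.11696$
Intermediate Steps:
$p = - \frac{1}{3}$ ($p = \frac{1}{0 - 3} = \frac{1}{-3} = - \frac{1}{3} \approx -0.33333$)
$p \frac{5 \cdot 4 + 0}{22 + \left(-1 + 6 \cdot 6\right)} = - \frac{\left(5 \cdot 4 + 0\right) \frac{1}{22 + \left(-1 + 6 \cdot 6\right)}}{3} = - \frac{\left(20 + 0\right) \frac{1}{22 + \left(-1 + 36\right)}}{3} = - \frac{20 \frac{1}{22 + 35}}{3} = - \frac{20 \cdot \frac{1}{57}}{3} = \left(- \frac{1}{3}\right) \frac{20}{57} = - \frac{20}{171}$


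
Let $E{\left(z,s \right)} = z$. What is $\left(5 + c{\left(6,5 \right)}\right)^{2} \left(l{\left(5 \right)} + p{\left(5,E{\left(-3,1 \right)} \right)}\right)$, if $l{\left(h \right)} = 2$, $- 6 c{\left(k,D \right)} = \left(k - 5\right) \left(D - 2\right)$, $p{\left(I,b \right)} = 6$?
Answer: $162$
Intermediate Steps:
$c{\left(k,D \right)} = - \frac{\left(-5 + k\right) \left(-2 + D\right)}{6}$ ($c{\left(k,D \right)} = - \frac{\left(k - 5\right) \left(D - 2\right)}{6} = - \frac{\left(-5 + k\right) \left(-2 + D\right)}{6}$)
$\left(5 + c{\left(6,5 \right)}\right)^{2} \left(l{\left(5 \right)} + p{\left(5,E{\left(-3,1 \right)} \right)}\right) = \left(5 + \left(- \frac{5}{3} + \frac{1}{3} \cdot 6 + \frac{5}{6} \cdot 5 - \frac{5}{6} \cdot 6\right)\right)^{2} \left(2 + 6\right) = \left(5 + \left(- \frac{5}{3} + 2 + \frac{25}{6} - 5\right)\right)^{2} \cdot 8 = \left(5 - \frac{1}{2}\right)^{2} \cdot 8 = \left(\frac{9}{2}\right)^{2} \cdot 8 = \frac{81}{4} \cdot 8 = 162$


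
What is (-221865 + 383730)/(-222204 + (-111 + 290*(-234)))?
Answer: -10791/19345 ≈ -0.55782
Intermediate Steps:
(-221865 + 383730)/(-222204 + (-111 + 290*(-234))) = 161865/(-222204 + (-111 - 67860)) = 161865/(-222204 - 67971) = 161865/(-290175) = 161865*(-1/290175) = -10791/19345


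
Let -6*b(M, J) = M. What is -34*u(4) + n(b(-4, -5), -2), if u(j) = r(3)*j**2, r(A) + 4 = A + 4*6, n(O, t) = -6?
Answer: -12518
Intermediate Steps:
b(M, J) = -M/6
r(A) = 20 + A (r(A) = -4 + (A + 4*6) = -4 + (A + 24) = -4 + (24 + A) = 20 + A)
u(j) = 23*j**2 (u(j) = (20 + 3)*j**2 = 23*j**2)
-34*u(4) + n(b(-4, -5), -2) = -782*4**2 - 6 = -782*16 - 6 = -34*368 - 6 = -12512 - 6 = -12518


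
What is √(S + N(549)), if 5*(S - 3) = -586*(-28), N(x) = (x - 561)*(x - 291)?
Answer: √4715/5 ≈ 13.733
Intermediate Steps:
N(x) = (-561 + x)*(-291 + x)
S = 16423/5 (S = 3 + (-586*(-28))/5 = 3 + (⅕)*16408 = 3 + 16408/5 = 16423/5 ≈ 3284.6)
√(S + N(549)) = √(16423/5 + (163251 + 549² - 852*549)) = √(16423/5 + (163251 + 301401 - 467748)) = √(16423/5 - 3096) = √(943/5) = √4715/5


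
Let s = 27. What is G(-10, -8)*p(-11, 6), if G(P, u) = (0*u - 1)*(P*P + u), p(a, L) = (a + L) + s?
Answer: -2024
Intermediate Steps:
p(a, L) = 27 + L + a (p(a, L) = (a + L) + 27 = (L + a) + 27 = 27 + L + a)
G(P, u) = -u - P² (G(P, u) = (0 - 1)*(P² + u) = -(u + P²) = -u - P²)
G(-10, -8)*p(-11, 6) = (-1*(-8) - 1*(-10)²)*(27 + 6 - 11) = (8 - 1*100)*22 = (8 - 100)*22 = -92*22 = -2024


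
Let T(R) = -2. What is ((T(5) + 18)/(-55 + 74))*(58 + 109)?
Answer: 2672/19 ≈ 140.63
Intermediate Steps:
((T(5) + 18)/(-55 + 74))*(58 + 109) = ((-2 + 18)/(-55 + 74))*(58 + 109) = (16/19)*167 = 2672/19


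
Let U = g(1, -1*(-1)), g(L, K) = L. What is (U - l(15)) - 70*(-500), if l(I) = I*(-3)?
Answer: 35046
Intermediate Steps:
l(I) = -3*I
U = 1
(U - l(15)) - 70*(-500) = (1 - (-3)*15) - 70*(-500) = (1 - 1*(-45)) + 35000 = (1 + 45) + 35000 = 46 + 35000 = 35046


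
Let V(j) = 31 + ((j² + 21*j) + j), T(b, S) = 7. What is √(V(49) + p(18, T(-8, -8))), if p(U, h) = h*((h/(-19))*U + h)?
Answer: √1268041/19 ≈ 59.267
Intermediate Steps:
p(U, h) = h*(h - U*h/19) (p(U, h) = h*((h*(-1/19))*U + h) = h*((-h/19)*U + h) = h*(-U*h/19 + h) = h*(h - U*h/19))
V(j) = 31 + j² + 22*j (V(j) = 31 + (j² + 22*j) = 31 + j² + 22*j)
√(V(49) + p(18, T(-8, -8))) = √((31 + 49² + 22*49) + (1/19)*7²*(19 - 1*18)) = √((31 + 2401 + 1078) + (1/19)*49*(19 - 18)) = √(3510 + (1/19)*49*1) = √(3510 + 49/19) = √(66739/19) = √1268041/19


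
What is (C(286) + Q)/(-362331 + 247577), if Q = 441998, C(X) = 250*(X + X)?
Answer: -292499/57377 ≈ -5.0978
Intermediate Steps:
C(X) = 500*X (C(X) = 250*(2*X) = 500*X)
(C(286) + Q)/(-362331 + 247577) = (500*286 + 441998)/(-362331 + 247577) = (143000 + 441998)/(-114754) = 584998*(-1/114754) = -292499/57377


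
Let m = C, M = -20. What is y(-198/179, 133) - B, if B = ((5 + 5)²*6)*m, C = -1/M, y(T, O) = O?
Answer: 103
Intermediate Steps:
C = 1/20 (C = -1/(-20) = -1*(-1/20) = 1/20 ≈ 0.050000)
m = 1/20 ≈ 0.050000
B = 30 (B = ((5 + 5)²*6)*(1/20) = (10²*6)*(1/20) = (100*6)*(1/20) = 600*(1/20) = 30)
y(-198/179, 133) - B = 133 - 1*30 = 133 - 30 = 103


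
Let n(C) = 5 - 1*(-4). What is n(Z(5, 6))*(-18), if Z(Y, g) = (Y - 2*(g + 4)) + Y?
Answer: -162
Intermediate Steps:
Z(Y, g) = -8 - 2*g + 2*Y (Z(Y, g) = (Y - 2*(4 + g)) + Y = (Y + (-8 - 2*g)) + Y = (-8 + Y - 2*g) + Y = -8 - 2*g + 2*Y)
n(C) = 9 (n(C) = 5 + 4 = 9)
n(Z(5, 6))*(-18) = 9*(-18) = -162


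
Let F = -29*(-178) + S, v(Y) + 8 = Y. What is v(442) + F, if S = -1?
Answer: 5595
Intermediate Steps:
v(Y) = -8 + Y
F = 5161 (F = -29*(-178) - 1 = 5162 - 1 = 5161)
v(442) + F = (-8 + 442) + 5161 = 434 + 5161 = 5595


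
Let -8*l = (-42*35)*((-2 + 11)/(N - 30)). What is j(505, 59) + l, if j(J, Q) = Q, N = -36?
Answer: 2987/88 ≈ 33.943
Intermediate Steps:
l = -2205/88 (l = -(-42*35)*(-2 + 11)/(-36 - 30)/8 = -(-735)*9/(-66)/4 = -(-735)*9*(-1/66)/4 = -(-735)*(-3)/(4*22) = -1/8*2205/11 = -2205/88 ≈ -25.057)
j(505, 59) + l = 59 - 2205/88 = 2987/88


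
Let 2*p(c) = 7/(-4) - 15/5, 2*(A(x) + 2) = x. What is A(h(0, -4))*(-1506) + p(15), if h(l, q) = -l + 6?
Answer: -12067/8 ≈ -1508.4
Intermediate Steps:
h(l, q) = 6 - l
A(x) = -2 + x/2
p(c) = -19/8 (p(c) = (7/(-4) - 15/5)/2 = (7*(-¼) - 15*⅕)/2 = (-7/4 - 3)/2 = (½)*(-19/4) = -19/8)
A(h(0, -4))*(-1506) + p(15) = (-2 + (6 - 1*0)/2)*(-1506) - 19/8 = (-2 + (6 + 0)/2)*(-1506) - 19/8 = (-2 + (½)*6)*(-1506) - 19/8 = (-2 + 3)*(-1506) - 19/8 = 1*(-1506) - 19/8 = -1506 - 19/8 = -12067/8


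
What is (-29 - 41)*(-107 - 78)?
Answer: 12950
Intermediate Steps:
(-29 - 41)*(-107 - 78) = -70*(-185) = 12950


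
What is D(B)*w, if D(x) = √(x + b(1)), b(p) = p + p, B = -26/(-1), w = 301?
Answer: 602*√7 ≈ 1592.7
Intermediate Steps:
B = 26 (B = -26*(-1) = 26)
b(p) = 2*p
D(x) = √(2 + x) (D(x) = √(x + 2*1) = √(x + 2) = √(2 + x))
D(B)*w = √(2 + 26)*301 = √28*301 = (2*√7)*301 = 602*√7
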